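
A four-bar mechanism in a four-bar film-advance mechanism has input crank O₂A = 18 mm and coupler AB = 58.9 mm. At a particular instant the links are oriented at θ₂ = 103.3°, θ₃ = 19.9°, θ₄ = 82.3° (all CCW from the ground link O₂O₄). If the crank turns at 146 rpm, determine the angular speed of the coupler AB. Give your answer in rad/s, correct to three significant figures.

ω₂ = 15.29 rad/s (from 146 rpm).
Differentiating the loop-closure r₂e^{iθ₂}+r₃e^{iθ₃}=r₁+r₄e^{iθ₄} gives r₂ω₂e^{iθ₂}+r₃ω₃e^{iθ₃}=r₄ω₄e^{iθ₄}.
Eliminating the other unknown: ω₃ = r₂ω₂ sin(θ₄−θ₂) / [r₃ sin(θ₃−θ₄)].
Numerator sine = -0.35837; denominator sine = -0.88620.
Result = 0.018·15.29·(-0.35837) / (0.0589·(-0.88620)) = +1.8894 rad/s; magnitude 1.8894 rad/s.

1.89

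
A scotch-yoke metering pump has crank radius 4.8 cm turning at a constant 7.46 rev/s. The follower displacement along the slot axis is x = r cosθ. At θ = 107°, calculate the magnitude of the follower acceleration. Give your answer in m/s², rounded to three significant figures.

ω = 46.87 rad/s (from 7.46 rev/s).
x = r cosθ ⇒ ẍ = −rω² cosθ (ω constant).
|a| = rω²|cosθ| = 0.048·(46.87)²·|cos 107°| = 30.833 m/s².

30.8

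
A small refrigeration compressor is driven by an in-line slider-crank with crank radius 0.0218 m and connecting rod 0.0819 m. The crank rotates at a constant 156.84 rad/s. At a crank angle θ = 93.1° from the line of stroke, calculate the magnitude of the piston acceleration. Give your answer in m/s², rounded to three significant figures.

176

ω = 156.8 rad/s
x(θ) = r cosθ + √(L² − r² sin²θ); with ω constant, a = ω²·d²x/dθ².
d²x/dθ² = −r cosθ − r²(cos2θ)/√u − r⁴ sin²2θ/(4u^{3/2}),  u = L² − r² sin²θ = 0.00623376 m².
Substituting r = 0.0218 m, L = 0.0819 m, θ = 93.1°: d²x/dθ² = +0.0071616 m.
a = ω²·d²x/dθ² = (156.8)²·(+0.0071616) = +176.17 m/s²;  |a| = 176.17 m/s².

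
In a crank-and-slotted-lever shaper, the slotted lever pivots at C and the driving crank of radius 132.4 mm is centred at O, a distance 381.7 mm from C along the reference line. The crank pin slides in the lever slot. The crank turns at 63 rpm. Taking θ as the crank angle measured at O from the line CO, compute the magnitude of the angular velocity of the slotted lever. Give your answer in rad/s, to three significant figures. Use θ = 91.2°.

0.675

ω = 6.597 rad/s (from 63 rpm).
Crank pin A relative to C: A = (d + r cosθ, r sinθ); lever angle φ = atan2(r sinθ, d + r cosθ).
Differentiating tanφ: φ̇ = rω(d cosθ + r)/(d² + r² + 2dr cosθ).
d² + r² + 2dr cosθ = |CA|² = 0.161108 m²;  d cosθ + r = +0.12441 m.
|ω_lever| = |0.1324·6.597·+0.12441| / 0.161108 = 0.6745 rad/s.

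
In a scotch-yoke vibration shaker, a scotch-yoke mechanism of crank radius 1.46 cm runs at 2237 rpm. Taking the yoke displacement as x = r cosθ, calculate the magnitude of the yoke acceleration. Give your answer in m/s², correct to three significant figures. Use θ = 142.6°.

ω = 234.3 rad/s (from 2237 rpm).
x = r cosθ ⇒ ẍ = −rω² cosθ (ω constant).
|a| = rω²|cosθ| = 0.0146·(234.3)²·|cos 142.6°| = 636.49 m/s².

636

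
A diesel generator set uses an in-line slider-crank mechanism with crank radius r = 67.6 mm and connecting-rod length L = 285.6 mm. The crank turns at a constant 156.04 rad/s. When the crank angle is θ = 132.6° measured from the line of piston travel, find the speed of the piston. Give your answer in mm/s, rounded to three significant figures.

ω = 156 rad/s
For an in-line slider-crank, x = r cosθ + √(L² − r² sin²θ), so v = −rω sinθ·[1 + r cosθ/√(L² − r² sin²θ)].
With r = 0.0676 m, L = 0.2856 m, θ = 132.6°: √(L² − r² sin²θ) = 0.28123 m.
v = −0.0676·156·0.73610·[1 + 0.0676·-0.67688/0.28123] = -6.5013 m/s.
|v| = 6.5013 m/s = 6501.3 mm/s.

6500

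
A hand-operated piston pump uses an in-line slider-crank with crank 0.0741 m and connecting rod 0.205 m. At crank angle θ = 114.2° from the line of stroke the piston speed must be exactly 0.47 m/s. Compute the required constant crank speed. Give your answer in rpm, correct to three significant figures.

78.8

For an in-line slider-crank, |v_piston| = rω|sinθ|·[1 + r cosθ/√(L² − r² sin²θ)].
With r = 0.0741 m, L = 0.205 m, θ = 114.2°: the bracketed kinematic factor |dx/dθ| = 0.05698 m.
ω = v/|dx/dθ| = 0.47/0.05698 = 8.2485 rad/s.
N = 60ω/(2π) = 78.767 rpm.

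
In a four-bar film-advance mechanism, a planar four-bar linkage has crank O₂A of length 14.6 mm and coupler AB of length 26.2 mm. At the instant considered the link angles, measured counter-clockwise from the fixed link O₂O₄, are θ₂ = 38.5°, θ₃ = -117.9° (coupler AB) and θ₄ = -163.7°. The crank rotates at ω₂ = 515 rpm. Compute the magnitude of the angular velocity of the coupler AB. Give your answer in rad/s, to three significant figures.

15.8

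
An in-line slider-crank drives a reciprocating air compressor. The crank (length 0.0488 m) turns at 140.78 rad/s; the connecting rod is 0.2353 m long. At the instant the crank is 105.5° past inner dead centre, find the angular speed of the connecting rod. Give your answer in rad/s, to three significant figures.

7.96

ω = 140.8 rad/s
The rod makes angle φ with the slider axis where L sinφ = r sinθ; differentiating, L cosφ·φ̇ = r ω cosθ.
L cosφ = √(L² − r² sin²θ) = 0.23055 m.
|ω_rod| = r ω |cosθ| / √(L² − r² sin²θ) = 0.0488·140.8·0.26724/0.23055 = 7.9632 rad/s.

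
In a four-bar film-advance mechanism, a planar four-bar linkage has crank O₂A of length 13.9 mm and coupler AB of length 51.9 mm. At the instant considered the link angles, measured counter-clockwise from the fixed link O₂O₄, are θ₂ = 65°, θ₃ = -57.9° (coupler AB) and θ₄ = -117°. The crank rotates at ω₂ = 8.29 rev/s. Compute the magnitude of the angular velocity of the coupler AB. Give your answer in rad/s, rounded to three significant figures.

ω₂ = 52.09 rad/s (from 8.29 rev/s).
Differentiating the loop-closure r₂e^{iθ₂}+r₃e^{iθ₃}=r₁+r₄e^{iθ₄} gives r₂ω₂e^{iθ₂}+r₃ω₃e^{iθ₃}=r₄ω₄e^{iθ₄}.
Eliminating the other unknown: ω₃ = r₂ω₂ sin(θ₄−θ₂) / [r₃ sin(θ₃−θ₄)].
Numerator sine = +0.03490; denominator sine = +0.85806.
Result = 0.0139·52.09·(+0.03490) / (0.0519·(+0.85806)) = +0.56739 rad/s; magnitude 0.56739 rad/s.

0.567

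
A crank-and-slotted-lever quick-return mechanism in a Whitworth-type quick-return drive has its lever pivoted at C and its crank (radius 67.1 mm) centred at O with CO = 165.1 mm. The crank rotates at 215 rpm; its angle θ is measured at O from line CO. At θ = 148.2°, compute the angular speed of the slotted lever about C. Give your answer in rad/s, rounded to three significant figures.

ω = 22.51 rad/s (from 215 rpm).
Crank pin A relative to C: A = (d + r cosθ, r sinθ); lever angle φ = atan2(r sinθ, d + r cosθ).
Differentiating tanφ: φ̇ = rω(d cosθ + r)/(d² + r² + 2dr cosθ).
d² + r² + 2dr cosθ = |CA|² = 0.0129298 m²;  d cosθ + r = -0.073217 m.
|ω_lever| = |0.0671·22.51·-0.073217| / 0.0129298 = 8.5548 rad/s.

8.55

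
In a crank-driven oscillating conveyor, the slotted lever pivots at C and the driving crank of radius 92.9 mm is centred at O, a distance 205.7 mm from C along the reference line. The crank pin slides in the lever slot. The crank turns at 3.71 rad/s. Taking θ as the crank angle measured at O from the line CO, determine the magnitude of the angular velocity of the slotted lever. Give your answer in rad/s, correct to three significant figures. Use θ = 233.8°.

0.347

ω = 3.71 rad/s
Crank pin A relative to C: A = (d + r cosθ, r sinθ); lever angle φ = atan2(r sinθ, d + r cosθ).
Differentiating tanφ: φ̇ = rω(d cosθ + r)/(d² + r² + 2dr cosθ).
d² + r² + 2dr cosθ = |CA|² = 0.0283705 m²;  d cosθ + r = -0.028588 m.
|ω_lever| = |0.0929·3.71·-0.028588| / 0.0283705 = 0.3473 rad/s.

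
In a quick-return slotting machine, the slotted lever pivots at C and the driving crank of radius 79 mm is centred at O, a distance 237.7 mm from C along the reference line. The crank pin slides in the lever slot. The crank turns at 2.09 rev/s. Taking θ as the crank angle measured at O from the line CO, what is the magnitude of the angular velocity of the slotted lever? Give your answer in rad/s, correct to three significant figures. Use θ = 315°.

ω = 13.13 rad/s (from 2.09 rev/s).
Crank pin A relative to C: A = (d + r cosθ, r sinθ); lever angle φ = atan2(r sinθ, d + r cosθ).
Differentiating tanφ: φ̇ = rω(d cosθ + r)/(d² + r² + 2dr cosθ).
d² + r² + 2dr cosθ = |CA|² = 0.0892988 m²;  d cosθ + r = +0.24708 m.
|ω_lever| = |0.079·13.13·+0.24708| / 0.0892988 = 2.8704 rad/s.

2.87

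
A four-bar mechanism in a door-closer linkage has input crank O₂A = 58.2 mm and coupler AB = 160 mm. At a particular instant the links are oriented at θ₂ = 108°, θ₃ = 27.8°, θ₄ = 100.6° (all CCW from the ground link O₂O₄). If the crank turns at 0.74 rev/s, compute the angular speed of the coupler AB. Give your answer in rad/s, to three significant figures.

ω₂ = 4.65 rad/s (from 0.74 rev/s).
Differentiating the loop-closure r₂e^{iθ₂}+r₃e^{iθ₃}=r₁+r₄e^{iθ₄} gives r₂ω₂e^{iθ₂}+r₃ω₃e^{iθ₃}=r₄ω₄e^{iθ₄}.
Eliminating the other unknown: ω₃ = r₂ω₂ sin(θ₄−θ₂) / [r₃ sin(θ₃−θ₄)].
Numerator sine = -0.12880; denominator sine = -0.95528.
Result = 0.0582·4.65·(-0.12880) / (0.16·(-0.95528)) = +0.22803 rad/s; magnitude 0.22803 rad/s.

0.228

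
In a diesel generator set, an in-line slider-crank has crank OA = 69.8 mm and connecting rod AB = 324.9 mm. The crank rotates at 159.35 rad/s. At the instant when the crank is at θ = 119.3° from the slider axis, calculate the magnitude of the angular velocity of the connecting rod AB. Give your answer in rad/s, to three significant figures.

17.1

ω = 159.3 rad/s
The rod makes angle φ with the slider axis where L sinφ = r sinθ; differentiating, L cosφ·φ̇ = r ω cosθ.
L cosφ = √(L² − r² sin²θ) = 0.31915 m.
|ω_rod| = r ω |cosθ| / √(L² − r² sin²θ) = 0.0698·159.3·0.48938/0.31915 = 17.056 rad/s.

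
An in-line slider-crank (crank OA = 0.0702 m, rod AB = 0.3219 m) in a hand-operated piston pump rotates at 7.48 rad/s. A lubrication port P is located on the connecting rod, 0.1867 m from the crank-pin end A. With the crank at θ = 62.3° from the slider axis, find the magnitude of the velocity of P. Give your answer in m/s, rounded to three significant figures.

ω = 7.48 rad/s.  Crank-pin speed |V_A| = rω = 0.5251 m/s, perpendicular to OA.
Rod angle: sinφ = −(r/L) sinθ ⇒ φ = -11.133°; ω_rod = −rω cosθ/√(L²−r²sin²θ) = -0.77281 rad/s.
V_P = V_A + ω_rod × AP, with AP = 0.1867 m along the rod.
Components: V_Px = −rω sinθ − a·ω_rod·sinφ = -0.49278 m/s;  V_Py = rω cosθ + a·ω_rod·cosφ = +0.10252 m/s.
|V_P| = √(V_Px² + V_Py²) = 0.50333 m/s.

0.503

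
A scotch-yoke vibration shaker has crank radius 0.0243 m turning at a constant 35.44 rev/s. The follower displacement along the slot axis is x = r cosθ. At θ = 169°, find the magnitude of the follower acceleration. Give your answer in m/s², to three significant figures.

ω = 222.7 rad/s (from 35.44 rev/s).
x = r cosθ ⇒ ẍ = −rω² cosθ (ω constant).
|a| = rω²|cosθ| = 0.0243·(222.7)²·|cos 169°| = 1182.8 m/s².

1180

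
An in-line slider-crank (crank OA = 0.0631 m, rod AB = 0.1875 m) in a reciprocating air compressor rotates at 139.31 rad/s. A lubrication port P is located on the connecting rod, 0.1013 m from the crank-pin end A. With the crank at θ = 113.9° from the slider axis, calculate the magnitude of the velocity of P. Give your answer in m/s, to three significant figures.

7.59

ω = 139.3 rad/s.  Crank-pin speed |V_A| = rω = 8.7905 m/s, perpendicular to OA.
Rod angle: sinφ = −(r/L) sinθ ⇒ φ = -17.919°; ω_rod = −rω cosθ/√(L²−r²sin²θ) = +19.962 rad/s.
V_P = V_A + ω_rod × AP, with AP = 0.1013 m along the rod.
Components: V_Px = −rω sinθ − a·ω_rod·sinφ = -7.4145 m/s;  V_Py = rω cosθ + a·ω_rod·cosφ = -1.6373 m/s.
|V_P| = √(V_Px² + V_Py²) = 7.5932 m/s.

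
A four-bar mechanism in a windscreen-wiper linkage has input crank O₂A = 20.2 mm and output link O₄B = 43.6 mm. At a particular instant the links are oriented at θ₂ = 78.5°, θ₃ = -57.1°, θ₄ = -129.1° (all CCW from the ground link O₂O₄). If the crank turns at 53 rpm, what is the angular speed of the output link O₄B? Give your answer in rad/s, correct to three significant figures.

1.89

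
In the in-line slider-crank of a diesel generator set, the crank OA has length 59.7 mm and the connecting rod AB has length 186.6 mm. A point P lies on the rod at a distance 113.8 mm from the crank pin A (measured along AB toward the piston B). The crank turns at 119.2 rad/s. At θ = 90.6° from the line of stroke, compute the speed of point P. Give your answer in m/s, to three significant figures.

7.10

ω = 119.2 rad/s.  Crank-pin speed |V_A| = rω = 7.1162 m/s, perpendicular to OA.
Rod angle: sinφ = −(r/L) sinθ ⇒ φ = -18.658°; ω_rod = −rω cosθ/√(L²−r²sin²θ) = +0.42151 rad/s.
V_P = V_A + ω_rod × AP, with AP = 0.1138 m along the rod.
Components: V_Px = −rω sinθ − a·ω_rod·sinφ = -7.1005 m/s;  V_Py = rω cosθ + a·ω_rod·cosφ = -0.029073 m/s.
|V_P| = √(V_Px² + V_Py²) = 7.1006 m/s.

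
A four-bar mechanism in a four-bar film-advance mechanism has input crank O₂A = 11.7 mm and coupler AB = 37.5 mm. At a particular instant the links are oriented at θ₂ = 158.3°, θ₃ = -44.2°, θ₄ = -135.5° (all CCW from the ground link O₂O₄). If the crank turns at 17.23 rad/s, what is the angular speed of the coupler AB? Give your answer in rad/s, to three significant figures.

ω₂ = 17.23 rad/s
Differentiating the loop-closure r₂e^{iθ₂}+r₃e^{iθ₃}=r₁+r₄e^{iθ₄} gives r₂ω₂e^{iθ₂}+r₃ω₃e^{iθ₃}=r₄ω₄e^{iθ₄}.
Eliminating the other unknown: ω₃ = r₂ω₂ sin(θ₄−θ₂) / [r₃ sin(θ₃−θ₄)].
Numerator sine = +0.91496; denominator sine = +0.99974.
Result = 0.0117·17.23·(+0.91496) / (0.0375·(+0.99974)) = +4.9199 rad/s; magnitude 4.9199 rad/s.

4.92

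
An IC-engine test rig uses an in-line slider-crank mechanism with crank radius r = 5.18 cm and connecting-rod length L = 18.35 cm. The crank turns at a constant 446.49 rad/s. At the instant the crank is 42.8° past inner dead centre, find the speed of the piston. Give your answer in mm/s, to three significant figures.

19000

ω = 446.5 rad/s
For an in-line slider-crank, x = r cosθ + √(L² − r² sin²θ), so v = −rω sinθ·[1 + r cosθ/√(L² − r² sin²θ)].
With r = 0.0518 m, L = 0.1835 m, θ = 42.8°: √(L² − r² sin²θ) = 0.18009 m.
v = −0.0518·446.5·0.67944·[1 + 0.0518·0.73373/0.18009] = -19.031 m/s.
|v| = 19.031 m/s = 19031 mm/s.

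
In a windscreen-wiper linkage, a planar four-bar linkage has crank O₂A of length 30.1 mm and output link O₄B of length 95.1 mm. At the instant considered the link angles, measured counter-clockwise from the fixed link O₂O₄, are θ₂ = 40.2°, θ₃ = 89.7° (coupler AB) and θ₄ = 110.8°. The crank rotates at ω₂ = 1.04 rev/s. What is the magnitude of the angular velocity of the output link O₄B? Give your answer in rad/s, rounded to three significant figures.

4.37

ω₂ = 6.535 rad/s (from 1.04 rev/s).
Differentiating the loop-closure r₂e^{iθ₂}+r₃e^{iθ₃}=r₁+r₄e^{iθ₄} gives r₂ω₂e^{iθ₂}+r₃ω₃e^{iθ₃}=r₄ω₄e^{iθ₄}.
Eliminating the other unknown: ω₄ = r₂ω₂ sin(θ₂−θ₃) / [r₄ sin(θ₄−θ₃)].
Numerator sine = -0.76041; denominator sine = +0.36000.
Result = 0.0301·6.535·(-0.76041) / (0.0951·(+0.36000)) = -4.3686 rad/s; magnitude 4.3686 rad/s.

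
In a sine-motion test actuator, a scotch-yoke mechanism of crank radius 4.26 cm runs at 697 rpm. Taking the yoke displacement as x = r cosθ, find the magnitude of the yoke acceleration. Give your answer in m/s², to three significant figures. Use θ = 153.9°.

204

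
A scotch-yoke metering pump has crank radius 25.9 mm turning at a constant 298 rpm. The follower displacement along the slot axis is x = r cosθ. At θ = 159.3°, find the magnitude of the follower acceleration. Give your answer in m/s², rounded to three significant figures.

ω = 31.21 rad/s (from 298 rpm).
x = r cosθ ⇒ ẍ = −rω² cosθ (ω constant).
|a| = rω²|cosθ| = 0.0259·(31.21)²·|cos 159.3°| = 23.594 m/s².

23.6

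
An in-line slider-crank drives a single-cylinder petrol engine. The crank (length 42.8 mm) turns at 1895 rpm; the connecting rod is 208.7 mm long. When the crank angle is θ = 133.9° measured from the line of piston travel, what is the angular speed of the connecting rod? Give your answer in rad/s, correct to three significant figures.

28.5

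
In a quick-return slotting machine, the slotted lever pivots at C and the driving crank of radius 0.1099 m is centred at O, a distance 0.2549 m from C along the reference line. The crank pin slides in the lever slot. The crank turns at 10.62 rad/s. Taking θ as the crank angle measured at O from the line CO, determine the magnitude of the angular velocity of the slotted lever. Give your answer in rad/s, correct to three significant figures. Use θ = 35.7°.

3.02

ω = 10.62 rad/s
Crank pin A relative to C: A = (d + r cosθ, r sinθ); lever angle φ = atan2(r sinθ, d + r cosθ).
Differentiating tanφ: φ̇ = rω(d cosθ + r)/(d² + r² + 2dr cosθ).
d² + r² + 2dr cosθ = |CA|² = 0.122551 m²;  d cosθ + r = +0.3169 m.
|ω_lever| = |0.1099·10.62·+0.3169| / 0.122551 = 3.0181 rad/s.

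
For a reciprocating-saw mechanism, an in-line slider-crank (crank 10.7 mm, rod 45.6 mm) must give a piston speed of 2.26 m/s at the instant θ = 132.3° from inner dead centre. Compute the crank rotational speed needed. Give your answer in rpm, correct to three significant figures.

For an in-line slider-crank, |v_piston| = rω|sinθ|·[1 + r cosθ/√(L² − r² sin²θ)].
With r = 0.0107 m, L = 0.0456 m, θ = 132.3°: the bracketed kinematic factor |dx/dθ| = 0.006645 m.
ω = v/|dx/dθ| = 2.26/0.006645 = 340.11 rad/s.
N = 60ω/(2π) = 3247.8 rpm.

3250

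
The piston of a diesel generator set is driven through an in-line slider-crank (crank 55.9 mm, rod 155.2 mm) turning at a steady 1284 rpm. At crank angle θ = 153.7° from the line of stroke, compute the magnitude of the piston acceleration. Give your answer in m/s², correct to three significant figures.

674

ω = 2π·1284/60 = 134.5 rad/s
x(θ) = r cosθ + √(L² − r² sin²θ); with ω constant, a = ω²·d²x/dθ².
d²x/dθ² = −r cosθ − r²(cos2θ)/√u − r⁴ sin²2θ/(4u^{3/2}),  u = L² − r² sin²θ = 0.0234736 m².
Substituting r = 0.0559 m, L = 0.1552 m, θ = 153.7°: d²x/dθ² = +0.037298 m.
a = ω²·d²x/dθ² = (134.5)²·(+0.037298) = +674.32 m/s²;  |a| = 674.32 m/s².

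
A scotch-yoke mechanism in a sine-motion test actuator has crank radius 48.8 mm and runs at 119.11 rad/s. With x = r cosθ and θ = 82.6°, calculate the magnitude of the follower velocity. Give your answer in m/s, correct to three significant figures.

5.76

ω = 119.1 rad/s
x = r cosθ ⇒ ẋ = −rω sinθ.
|v| = rω|sinθ| = 0.0488·119.1·|sin 82.6°| = 5.7642 m/s.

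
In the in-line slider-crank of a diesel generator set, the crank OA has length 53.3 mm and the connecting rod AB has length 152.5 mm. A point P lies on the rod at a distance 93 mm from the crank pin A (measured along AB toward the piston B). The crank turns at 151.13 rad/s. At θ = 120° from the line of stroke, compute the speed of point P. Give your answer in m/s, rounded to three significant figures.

6.39

ω = 151.1 rad/s.  Crank-pin speed |V_A| = rω = 8.0552 m/s, perpendicular to OA.
Rod angle: sinφ = −(r/L) sinθ ⇒ φ = -17.619°; ω_rod = −rω cosθ/√(L²−r²sin²θ) = +27.71 rad/s.
V_P = V_A + ω_rod × AP, with AP = 0.093 m along the rod.
Components: V_Px = −rω sinθ − a·ω_rod·sinφ = -6.196 m/s;  V_Py = rω cosθ + a·ω_rod·cosφ = -1.5714 m/s.
|V_P| = √(V_Px² + V_Py²) = 6.3922 m/s.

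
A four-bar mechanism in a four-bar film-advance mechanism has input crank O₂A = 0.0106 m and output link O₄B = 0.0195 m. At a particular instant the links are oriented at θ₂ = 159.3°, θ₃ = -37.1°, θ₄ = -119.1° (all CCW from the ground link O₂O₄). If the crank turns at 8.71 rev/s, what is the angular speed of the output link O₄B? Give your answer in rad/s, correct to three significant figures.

ω₂ = 54.73 rad/s (from 8.71 rev/s).
Differentiating the loop-closure r₂e^{iθ₂}+r₃e^{iθ₃}=r₁+r₄e^{iθ₄} gives r₂ω₂e^{iθ₂}+r₃ω₃e^{iθ₃}=r₄ω₄e^{iθ₄}.
Eliminating the other unknown: ω₄ = r₂ω₂ sin(θ₂−θ₃) / [r₄ sin(θ₄−θ₃)].
Numerator sine = -0.28234; denominator sine = -0.99027.
Result = 0.0106·54.73·(-0.28234) / (0.0195·(-0.99027)) = +8.4819 rad/s; magnitude 8.4819 rad/s.

8.48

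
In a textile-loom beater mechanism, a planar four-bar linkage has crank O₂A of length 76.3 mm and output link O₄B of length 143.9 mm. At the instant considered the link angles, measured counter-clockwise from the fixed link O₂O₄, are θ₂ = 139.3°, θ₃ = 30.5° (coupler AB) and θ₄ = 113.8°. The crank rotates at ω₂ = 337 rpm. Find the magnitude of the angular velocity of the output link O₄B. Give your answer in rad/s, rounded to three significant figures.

ω₂ = 35.29 rad/s (from 337 rpm).
Differentiating the loop-closure r₂e^{iθ₂}+r₃e^{iθ₃}=r₁+r₄e^{iθ₄} gives r₂ω₂e^{iθ₂}+r₃ω₃e^{iθ₃}=r₄ω₄e^{iθ₄}.
Eliminating the other unknown: ω₄ = r₂ω₂ sin(θ₂−θ₃) / [r₄ sin(θ₄−θ₃)].
Numerator sine = +0.94665; denominator sine = +0.99317.
Result = 0.0763·35.29·(+0.94665) / (0.1439·(+0.99317)) = +17.836 rad/s; magnitude 17.836 rad/s.

17.8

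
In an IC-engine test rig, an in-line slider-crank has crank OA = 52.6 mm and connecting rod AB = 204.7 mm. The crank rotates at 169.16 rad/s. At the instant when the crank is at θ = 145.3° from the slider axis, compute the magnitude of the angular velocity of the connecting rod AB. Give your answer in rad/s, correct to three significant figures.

36.1

ω = 169.2 rad/s
The rod makes angle φ with the slider axis where L sinφ = r sinθ; differentiating, L cosφ·φ̇ = r ω cosθ.
L cosφ = √(L² − r² sin²θ) = 0.2025 m.
|ω_rod| = r ω |cosθ| / √(L² − r² sin²θ) = 0.0526·169.2·0.82214/0.2025 = 36.125 rad/s.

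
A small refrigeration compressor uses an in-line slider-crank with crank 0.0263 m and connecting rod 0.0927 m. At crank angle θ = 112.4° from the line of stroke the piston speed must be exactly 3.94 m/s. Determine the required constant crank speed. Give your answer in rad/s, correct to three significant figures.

182

For an in-line slider-crank, |v_piston| = rω|sinθ|·[1 + r cosθ/√(L² − r² sin²θ)].
With r = 0.0263 m, L = 0.0927 m, θ = 112.4°: the bracketed kinematic factor |dx/dθ| = 0.021591 m.
ω = v/|dx/dθ| = 3.94/0.021591 = 182.48 rad/s.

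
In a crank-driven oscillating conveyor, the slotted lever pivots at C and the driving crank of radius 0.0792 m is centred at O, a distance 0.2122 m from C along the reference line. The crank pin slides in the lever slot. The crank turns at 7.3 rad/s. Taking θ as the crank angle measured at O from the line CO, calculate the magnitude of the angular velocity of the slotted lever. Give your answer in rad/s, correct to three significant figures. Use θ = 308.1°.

1.69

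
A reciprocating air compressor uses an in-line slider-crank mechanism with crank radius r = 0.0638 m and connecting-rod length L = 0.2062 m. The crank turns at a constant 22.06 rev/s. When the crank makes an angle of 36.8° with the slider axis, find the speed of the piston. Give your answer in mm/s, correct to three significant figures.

ω = 2π·22.1 = 138.6 rad/s
For an in-line slider-crank, x = r cosθ + √(L² − r² sin²θ), so v = −rω sinθ·[1 + r cosθ/√(L² − r² sin²θ)].
With r = 0.0638 m, L = 0.2062 m, θ = 36.8°: √(L² − r² sin²θ) = 0.20263 m.
v = −0.0638·138.6·0.59902·[1 + 0.0638·0.80073/0.20263] = -6.6328 m/s.
|v| = 6.6328 m/s = 6632.8 mm/s.

6630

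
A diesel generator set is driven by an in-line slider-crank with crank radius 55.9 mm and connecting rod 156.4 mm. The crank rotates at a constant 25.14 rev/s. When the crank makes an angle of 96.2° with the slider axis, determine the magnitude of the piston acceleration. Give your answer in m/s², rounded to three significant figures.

671

ω = 2π·25.1 = 158 rad/s
x(θ) = r cosθ + √(L² − r² sin²θ); with ω constant, a = ω²·d²x/dθ².
d²x/dθ² = −r cosθ − r²(cos2θ)/√u − r⁴ sin²2θ/(4u^{3/2}),  u = L² − r² sin²θ = 0.0213726 m².
Substituting r = 0.0559 m, L = 0.1564 m, θ = 96.2°: d²x/dθ² = +0.026877 m.
a = ω²·d²x/dθ² = (158)²·(+0.026877) = +670.61 m/s²;  |a| = 670.61 m/s².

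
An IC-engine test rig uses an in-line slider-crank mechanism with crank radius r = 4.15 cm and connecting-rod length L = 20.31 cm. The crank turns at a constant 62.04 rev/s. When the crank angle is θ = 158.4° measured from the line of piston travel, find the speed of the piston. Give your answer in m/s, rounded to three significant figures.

4.82

ω = 2π·62 = 389.8 rad/s
For an in-line slider-crank, x = r cosθ + √(L² − r² sin²θ), so v = −rω sinθ·[1 + r cosθ/√(L² − r² sin²θ)].
With r = 0.0415 m, L = 0.2031 m, θ = 158.4°: √(L² − r² sin²θ) = 0.20252 m.
v = −0.0415·389.8·0.36812·[1 + 0.0415·-0.92978/0.20252] = -4.8206 m/s.
|v| = 4.8206 m/s.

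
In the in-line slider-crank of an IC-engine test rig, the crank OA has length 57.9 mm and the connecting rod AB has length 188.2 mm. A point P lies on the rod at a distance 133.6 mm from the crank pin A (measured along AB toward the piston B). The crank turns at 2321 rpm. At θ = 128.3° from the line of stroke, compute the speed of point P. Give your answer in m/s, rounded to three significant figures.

9.83

ω = 243.1 rad/s.  Crank-pin speed |V_A| = rω = 14.073 m/s, perpendicular to OA.
Rod angle: sinφ = −(r/L) sinθ ⇒ φ = -13.971°; ω_rod = −rω cosθ/√(L²−r²sin²θ) = +47.757 rad/s.
V_P = V_A + ω_rod × AP, with AP = 0.1336 m along the rod.
Components: V_Px = −rω sinθ − a·ω_rod·sinφ = -9.5036 m/s;  V_Py = rω cosθ + a·ω_rod·cosφ = -2.5304 m/s.
|V_P| = √(V_Px² + V_Py²) = 9.8347 m/s.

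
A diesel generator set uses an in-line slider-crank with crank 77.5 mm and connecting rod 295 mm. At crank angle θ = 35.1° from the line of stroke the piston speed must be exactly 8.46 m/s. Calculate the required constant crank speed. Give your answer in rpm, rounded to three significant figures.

For an in-line slider-crank, |v_piston| = rω|sinθ|·[1 + r cosθ/√(L² − r² sin²θ)].
With r = 0.0775 m, L = 0.295 m, θ = 35.1°: the bracketed kinematic factor |dx/dθ| = 0.054252 m.
ω = v/|dx/dθ| = 8.46/0.054252 = 155.94 rad/s.
N = 60ω/(2π) = 1489.1 rpm.

1490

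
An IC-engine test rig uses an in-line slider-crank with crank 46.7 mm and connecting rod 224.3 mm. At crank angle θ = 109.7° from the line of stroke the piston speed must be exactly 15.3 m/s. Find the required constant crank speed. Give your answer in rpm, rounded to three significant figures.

For an in-line slider-crank, |v_piston| = rω|sinθ|·[1 + r cosθ/√(L² − r² sin²θ)].
With r = 0.0467 m, L = 0.2243 m, θ = 109.7°: the bracketed kinematic factor |dx/dθ| = 0.04082 m.
ω = v/|dx/dθ| = 15.3/0.04082 = 374.82 rad/s.
N = 60ω/(2π) = 3579.2 rpm.

3580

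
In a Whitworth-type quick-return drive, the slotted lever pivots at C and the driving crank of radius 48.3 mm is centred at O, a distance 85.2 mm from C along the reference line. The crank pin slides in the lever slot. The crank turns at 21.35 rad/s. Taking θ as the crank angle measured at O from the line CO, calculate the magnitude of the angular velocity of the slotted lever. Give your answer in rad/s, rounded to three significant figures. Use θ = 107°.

3.36

ω = 21.35 rad/s
Crank pin A relative to C: A = (d + r cosθ, r sinθ); lever angle φ = atan2(r sinθ, d + r cosθ).
Differentiating tanφ: φ̇ = rω(d cosθ + r)/(d² + r² + 2dr cosθ).
d² + r² + 2dr cosθ = |CA|² = 0.00718562 m²;  d cosθ + r = +0.02339 m.
|ω_lever| = |0.0483·21.35·+0.02339| / 0.00718562 = 3.3567 rad/s.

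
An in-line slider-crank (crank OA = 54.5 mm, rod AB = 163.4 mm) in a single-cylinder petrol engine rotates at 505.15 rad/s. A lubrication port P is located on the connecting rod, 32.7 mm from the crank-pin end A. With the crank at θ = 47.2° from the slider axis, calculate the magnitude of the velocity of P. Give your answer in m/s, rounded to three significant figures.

ω = 505.1 rad/s.  Crank-pin speed |V_A| = rω = 27.531 m/s, perpendicular to OA.
Rod angle: sinφ = −(r/L) sinθ ⇒ φ = -14.166°; ω_rod = −rω cosθ/√(L²−r²sin²θ) = -118.07 rad/s.
V_P = V_A + ω_rod × AP, with AP = 0.0327 m along the rod.
Components: V_Px = −rω sinθ − a·ω_rod·sinφ = -21.145 m/s;  V_Py = rω cosθ + a·ω_rod·cosφ = +14.962 m/s.
|V_P| = √(V_Px² + V_Py²) = 25.903 m/s.

25.9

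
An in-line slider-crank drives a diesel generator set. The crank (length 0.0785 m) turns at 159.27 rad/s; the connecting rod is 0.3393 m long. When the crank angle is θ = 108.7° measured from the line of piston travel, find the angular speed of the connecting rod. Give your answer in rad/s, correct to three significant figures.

ω = 159.3 rad/s
The rod makes angle φ with the slider axis where L sinφ = r sinθ; differentiating, L cosφ·φ̇ = r ω cosθ.
L cosφ = √(L² − r² sin²θ) = 0.33105 m.
|ω_rod| = r ω |cosθ| / √(L² − r² sin²θ) = 0.0785·159.3·0.32061/0.33105 = 12.108 rad/s.

12.1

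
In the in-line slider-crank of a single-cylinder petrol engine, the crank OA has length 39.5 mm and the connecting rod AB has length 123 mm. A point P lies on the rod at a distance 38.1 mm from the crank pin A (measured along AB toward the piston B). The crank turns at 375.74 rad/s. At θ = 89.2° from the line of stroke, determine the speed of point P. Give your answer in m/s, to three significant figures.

14.9

ω = 375.7 rad/s.  Crank-pin speed |V_A| = rω = 14.842 m/s, perpendicular to OA.
Rod angle: sinφ = −(r/L) sinθ ⇒ φ = -18.730°; ω_rod = −rω cosθ/√(L²−r²sin²θ) = -1.7789 rad/s.
V_P = V_A + ω_rod × AP, with AP = 0.0381 m along the rod.
Components: V_Px = −rω sinθ − a·ω_rod·sinφ = -14.862 m/s;  V_Py = rω cosθ + a·ω_rod·cosφ = +0.14303 m/s.
|V_P| = √(V_Px² + V_Py²) = 14.863 m/s.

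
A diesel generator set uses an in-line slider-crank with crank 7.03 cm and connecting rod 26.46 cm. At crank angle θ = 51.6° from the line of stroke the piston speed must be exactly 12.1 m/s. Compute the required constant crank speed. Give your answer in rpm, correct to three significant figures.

1790

For an in-line slider-crank, |v_piston| = rω|sinθ|·[1 + r cosθ/√(L² − r² sin²θ)].
With r = 0.0703 m, L = 0.2646 m, θ = 51.6°: the bracketed kinematic factor |dx/dθ| = 0.064389 m.
ω = v/|dx/dθ| = 12.1/0.064389 = 187.92 rad/s.
N = 60ω/(2π) = 1794.5 rpm.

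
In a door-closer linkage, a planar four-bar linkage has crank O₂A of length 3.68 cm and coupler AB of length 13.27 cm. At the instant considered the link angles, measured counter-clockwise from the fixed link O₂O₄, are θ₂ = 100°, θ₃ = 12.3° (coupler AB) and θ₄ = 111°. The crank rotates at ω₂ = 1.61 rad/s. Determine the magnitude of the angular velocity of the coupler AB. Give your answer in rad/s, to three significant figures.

0.0862

ω₂ = 1.61 rad/s
Differentiating the loop-closure r₂e^{iθ₂}+r₃e^{iθ₃}=r₁+r₄e^{iθ₄} gives r₂ω₂e^{iθ₂}+r₃ω₃e^{iθ₃}=r₄ω₄e^{iθ₄}.
Eliminating the other unknown: ω₃ = r₂ω₂ sin(θ₄−θ₂) / [r₃ sin(θ₃−θ₄)].
Numerator sine = +0.19081; denominator sine = -0.98849.
Result = 0.0368·1.61·(+0.19081) / (0.1327·(-0.98849)) = -0.086184 rad/s; magnitude 0.086184 rad/s.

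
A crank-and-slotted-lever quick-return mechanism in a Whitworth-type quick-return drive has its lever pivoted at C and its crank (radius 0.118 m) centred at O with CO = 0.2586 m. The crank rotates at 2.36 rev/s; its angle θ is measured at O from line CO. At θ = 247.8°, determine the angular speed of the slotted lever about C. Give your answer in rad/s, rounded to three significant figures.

ω = 14.83 rad/s (from 2.36 rev/s).
Crank pin A relative to C: A = (d + r cosθ, r sinθ); lever angle φ = atan2(r sinθ, d + r cosθ).
Differentiating tanφ: φ̇ = rω(d cosθ + r)/(d² + r² + 2dr cosθ).
d² + r² + 2dr cosθ = |CA|² = 0.0577385 m²;  d cosθ + r = +0.02029 m.
|ω_lever| = |0.118·14.83·+0.02029| / 0.0577385 = 0.61489 rad/s.

0.615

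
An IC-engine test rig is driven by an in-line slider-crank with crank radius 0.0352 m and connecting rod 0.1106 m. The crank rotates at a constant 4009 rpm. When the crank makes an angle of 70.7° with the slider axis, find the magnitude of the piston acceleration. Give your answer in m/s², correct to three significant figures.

ω = 2π·4009/60 = 419.8 rad/s
x(θ) = r cosθ + √(L² − r² sin²θ); with ω constant, a = ω²·d²x/dθ².
d²x/dθ² = −r cosθ − r²(cos2θ)/√u − r⁴ sin²2θ/(4u^{3/2}),  u = L² − r² sin²θ = 0.0111287 m².
Substituting r = 0.0352 m, L = 0.1106 m, θ = 70.7°: d²x/dθ² = -0.0025822 m.
a = ω²·d²x/dθ² = (419.8)²·(-0.0025822) = -455.11 m/s²;  |a| = 455.11 m/s².

455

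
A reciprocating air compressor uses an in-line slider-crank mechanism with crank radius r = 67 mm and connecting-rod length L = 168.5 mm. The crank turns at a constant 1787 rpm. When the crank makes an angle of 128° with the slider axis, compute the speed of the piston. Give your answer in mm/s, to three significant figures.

7330

ω = 2π·1787/60 = 187.1 rad/s
For an in-line slider-crank, x = r cosθ + √(L² − r² sin²θ), so v = −rω sinθ·[1 + r cosθ/√(L² − r² sin²θ)].
With r = 0.067 m, L = 0.1685 m, θ = 128°: √(L² − r² sin²θ) = 0.16001 m.
v = −0.067·187.1·0.78801·[1 + 0.067·-0.61566/0.16001] = -7.3331 m/s.
|v| = 7.3331 m/s = 7333.1 mm/s.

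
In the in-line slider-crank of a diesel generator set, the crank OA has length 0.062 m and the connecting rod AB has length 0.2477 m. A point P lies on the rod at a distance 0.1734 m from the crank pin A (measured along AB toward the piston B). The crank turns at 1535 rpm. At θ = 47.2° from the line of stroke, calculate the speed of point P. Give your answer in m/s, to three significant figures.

8.45

ω = 160.7 rad/s.  Crank-pin speed |V_A| = rω = 9.9662 m/s, perpendicular to OA.
Rod angle: sinφ = −(r/L) sinθ ⇒ φ = -10.583°; ω_rod = −rω cosθ/√(L²−r²sin²θ) = -27.81 rad/s.
V_P = V_A + ω_rod × AP, with AP = 0.1734 m along the rod.
Components: V_Px = −rω sinθ − a·ω_rod·sinφ = -8.1981 m/s;  V_Py = rω cosθ + a·ω_rod·cosφ = +2.0312 m/s.
|V_P| = √(V_Px² + V_Py²) = 8.446 m/s.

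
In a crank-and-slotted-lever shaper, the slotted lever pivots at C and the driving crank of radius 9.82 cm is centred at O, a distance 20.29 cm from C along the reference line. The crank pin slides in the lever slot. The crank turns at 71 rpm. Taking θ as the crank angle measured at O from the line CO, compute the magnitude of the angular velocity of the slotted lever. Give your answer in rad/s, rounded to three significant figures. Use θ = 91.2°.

1.37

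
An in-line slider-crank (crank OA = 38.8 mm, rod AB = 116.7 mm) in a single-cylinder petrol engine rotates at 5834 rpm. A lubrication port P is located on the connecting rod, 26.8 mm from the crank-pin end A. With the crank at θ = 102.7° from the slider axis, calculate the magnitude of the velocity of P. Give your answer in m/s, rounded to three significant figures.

23.1

ω = 610.9 rad/s.  Crank-pin speed |V_A| = rω = 23.704 m/s, perpendicular to OA.
Rod angle: sinφ = −(r/L) sinθ ⇒ φ = -18.926°; ω_rod = −rω cosθ/√(L²−r²sin²θ) = +47.208 rad/s.
V_P = V_A + ω_rod × AP, with AP = 0.0268 m along the rod.
Components: V_Px = −rω sinθ − a·ω_rod·sinφ = -22.714 m/s;  V_Py = rω cosθ + a·ω_rod·cosφ = -4.0145 m/s.
|V_P| = √(V_Px² + V_Py²) = 23.066 m/s.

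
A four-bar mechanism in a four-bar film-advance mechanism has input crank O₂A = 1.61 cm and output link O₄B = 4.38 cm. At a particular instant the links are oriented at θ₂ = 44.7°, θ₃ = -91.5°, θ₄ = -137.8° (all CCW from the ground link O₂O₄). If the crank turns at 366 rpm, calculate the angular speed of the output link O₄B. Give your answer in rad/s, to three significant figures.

13.5

ω₂ = 38.33 rad/s (from 366 rpm).
Differentiating the loop-closure r₂e^{iθ₂}+r₃e^{iθ₃}=r₁+r₄e^{iθ₄} gives r₂ω₂e^{iθ₂}+r₃ω₃e^{iθ₃}=r₄ω₄e^{iθ₄}.
Eliminating the other unknown: ω₄ = r₂ω₂ sin(θ₂−θ₃) / [r₄ sin(θ₄−θ₃)].
Numerator sine = +0.69214; denominator sine = -0.72297.
Result = 0.0161·38.33·(+0.69214) / (0.0438·(-0.72297)) = -13.488 rad/s; magnitude 13.488 rad/s.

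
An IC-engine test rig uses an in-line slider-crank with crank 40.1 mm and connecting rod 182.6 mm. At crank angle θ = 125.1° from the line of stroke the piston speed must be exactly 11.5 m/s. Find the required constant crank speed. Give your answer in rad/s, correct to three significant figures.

For an in-line slider-crank, |v_piston| = rω|sinθ|·[1 + r cosθ/√(L² − r² sin²θ)].
With r = 0.0401 m, L = 0.1826 m, θ = 125.1°: the bracketed kinematic factor |dx/dθ| = 0.028596 m.
ω = v/|dx/dθ| = 11.5/0.028596 = 402.15 rad/s.

402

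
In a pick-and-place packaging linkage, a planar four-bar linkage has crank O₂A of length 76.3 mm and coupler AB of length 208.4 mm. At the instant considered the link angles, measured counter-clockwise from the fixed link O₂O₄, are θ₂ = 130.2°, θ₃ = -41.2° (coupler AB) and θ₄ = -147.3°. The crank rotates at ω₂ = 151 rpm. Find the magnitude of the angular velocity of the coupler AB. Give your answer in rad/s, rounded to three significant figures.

5.97

ω₂ = 15.81 rad/s (from 151 rpm).
Differentiating the loop-closure r₂e^{iθ₂}+r₃e^{iθ₃}=r₁+r₄e^{iθ₄} gives r₂ω₂e^{iθ₂}+r₃ω₃e^{iθ₃}=r₄ω₄e^{iθ₄}.
Eliminating the other unknown: ω₃ = r₂ω₂ sin(θ₄−θ₂) / [r₃ sin(θ₃−θ₄)].
Numerator sine = +0.99144; denominator sine = +0.96078.
Result = 0.0763·15.81·(+0.99144) / (0.2084·(+0.96078)) = +5.9742 rad/s; magnitude 5.9742 rad/s.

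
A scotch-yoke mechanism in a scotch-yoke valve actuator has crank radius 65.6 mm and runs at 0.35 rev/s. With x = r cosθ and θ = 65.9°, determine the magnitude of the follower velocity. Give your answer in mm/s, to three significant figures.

132

ω = 2.199 rad/s (from 0.35 rev/s).
x = r cosθ ⇒ ẋ = −rω sinθ.
|v| = rω|sinθ| = 0.0656·2.199·|sin 65.9°| = 0.13169 m/s = 131.69 mm/s.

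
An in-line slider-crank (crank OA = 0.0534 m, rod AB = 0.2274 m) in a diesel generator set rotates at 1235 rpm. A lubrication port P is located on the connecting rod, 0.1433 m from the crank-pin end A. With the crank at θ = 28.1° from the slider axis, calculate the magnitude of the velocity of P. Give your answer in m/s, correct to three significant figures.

4.32

ω = 129.3 rad/s.  Crank-pin speed |V_A| = rω = 6.9062 m/s, perpendicular to OA.
Rod angle: sinφ = −(r/L) sinθ ⇒ φ = -6.350°; ω_rod = −rω cosθ/√(L²−r²sin²θ) = -26.956 rad/s.
V_P = V_A + ω_rod × AP, with AP = 0.1433 m along the rod.
Components: V_Px = −rω sinθ − a·ω_rod·sinφ = -3.6801 m/s;  V_Py = rω cosθ + a·ω_rod·cosφ = +2.2531 m/s.
|V_P| = √(V_Px² + V_Py²) = 4.3151 m/s.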